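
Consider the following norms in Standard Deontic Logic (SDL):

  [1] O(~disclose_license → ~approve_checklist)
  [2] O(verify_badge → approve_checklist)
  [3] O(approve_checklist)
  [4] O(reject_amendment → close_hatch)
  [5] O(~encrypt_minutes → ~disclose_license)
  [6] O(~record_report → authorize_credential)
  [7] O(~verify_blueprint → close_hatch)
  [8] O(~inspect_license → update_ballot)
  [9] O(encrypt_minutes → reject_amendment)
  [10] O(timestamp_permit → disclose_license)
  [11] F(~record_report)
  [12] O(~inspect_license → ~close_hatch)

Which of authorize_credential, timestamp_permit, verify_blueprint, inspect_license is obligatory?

inspect_license

Premise 3 gives O(approve_checklist).
Premise 1 is O(~disclose_license → ~approve_checklist); contrapositively O(approve_checklist → disclose_license). Since O(approve_checklist) holds, K gives O(disclose_license).
Premise 5 is O(~encrypt_minutes → ~disclose_license); contrapositively O(disclose_license → encrypt_minutes). Since O(disclose_license) holds, K gives O(encrypt_minutes).
Premise 9 is O(encrypt_minutes → reject_amendment); since O(encrypt_minutes), deontic closure gives O(reject_amendment).
Applying K to premise 4 (O(reject_amendment → close_hatch)) and O(reject_amendment) yields O(close_hatch).
Premise 12, O(~inspect_license → ~close_hatch), contraposes to O(close_hatch → inspect_license); with O(close_hatch) we get O(inspect_license).
So O(inspect_license) holds — inspect_license is obligatory. None of the other listed options is made obligatory by any chain of premises.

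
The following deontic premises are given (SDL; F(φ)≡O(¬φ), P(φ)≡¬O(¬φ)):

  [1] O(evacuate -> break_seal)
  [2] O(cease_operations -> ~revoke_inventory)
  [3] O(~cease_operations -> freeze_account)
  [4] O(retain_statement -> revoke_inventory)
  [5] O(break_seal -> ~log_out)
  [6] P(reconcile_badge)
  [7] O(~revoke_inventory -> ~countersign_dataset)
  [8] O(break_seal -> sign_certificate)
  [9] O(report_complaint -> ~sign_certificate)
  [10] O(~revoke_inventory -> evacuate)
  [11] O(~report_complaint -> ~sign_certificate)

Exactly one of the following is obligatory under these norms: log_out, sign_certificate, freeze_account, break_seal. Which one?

freeze_account

By case analysis on ~report_complaint: premise 11 gives O(~report_complaint -> ~sign_certificate) and premise 9 gives O(report_complaint -> ~sign_certificate), so O(~sign_certificate) either way.
Premise 8 is O(break_seal -> sign_certificate); contrapositively O(~sign_certificate -> ~break_seal). Since O(~sign_certificate) holds, K gives O(~break_seal).
The contrapositive of premise 1 (O(evacuate -> break_seal)) is O(~break_seal -> ~evacuate), and O(~break_seal) is already established, so O(~evacuate).
The contrapositive of premise 10 (O(~revoke_inventory -> evacuate)) is O(~evacuate -> revoke_inventory), and O(~evacuate) is already established, so O(revoke_inventory).
Premise 2 is O(cease_operations -> ~revoke_inventory); contrapositively O(revoke_inventory -> ~cease_operations). Since O(revoke_inventory) holds, K gives O(~cease_operations).
With premise 3, O(~cease_operations -> freeze_account), the K-axiom yields O(freeze_account).
So O(freeze_account) holds — freeze_account is obligatory. None of the other listed options is made obligatory by any chain of premises.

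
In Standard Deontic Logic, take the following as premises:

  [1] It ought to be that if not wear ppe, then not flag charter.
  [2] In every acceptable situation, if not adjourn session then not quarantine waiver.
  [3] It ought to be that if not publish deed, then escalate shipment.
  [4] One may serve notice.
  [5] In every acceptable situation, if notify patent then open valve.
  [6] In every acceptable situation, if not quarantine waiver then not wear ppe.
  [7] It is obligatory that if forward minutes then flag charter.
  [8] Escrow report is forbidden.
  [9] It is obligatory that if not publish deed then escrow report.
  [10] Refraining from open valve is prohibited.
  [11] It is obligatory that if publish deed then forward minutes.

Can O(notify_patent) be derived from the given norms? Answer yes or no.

Premise 5 is O(notify_patent → open_valve); even if O(open_valve) held, inferring O(notify_patent) would be affirming the consequent — invalid.
No other premise forces O(notify_patent). An ideal world satisfying every premise can still have notify_patent false, so O(notify_patent) is not derivable.

No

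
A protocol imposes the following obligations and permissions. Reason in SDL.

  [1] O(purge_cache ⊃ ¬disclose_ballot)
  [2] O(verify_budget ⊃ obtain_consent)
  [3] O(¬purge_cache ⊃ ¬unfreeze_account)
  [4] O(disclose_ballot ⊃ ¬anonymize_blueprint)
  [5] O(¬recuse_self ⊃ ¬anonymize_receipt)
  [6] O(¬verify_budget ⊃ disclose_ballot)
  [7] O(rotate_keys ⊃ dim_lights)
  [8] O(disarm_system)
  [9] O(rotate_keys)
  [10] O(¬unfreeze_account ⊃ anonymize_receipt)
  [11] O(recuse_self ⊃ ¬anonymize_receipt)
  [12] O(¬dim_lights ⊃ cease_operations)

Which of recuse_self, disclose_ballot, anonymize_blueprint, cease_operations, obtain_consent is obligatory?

Premises 11 and 5 cover both cases: O(recuse_self ⊃ ¬anonymize_receipt) and O(¬recuse_self ⊃ ¬anonymize_receipt). Since recuse_self ∨ ¬recuse_self is a tautology, O(¬anonymize_receipt) follows.
Premise 10 is O(¬unfreeze_account ⊃ anonymize_receipt); contrapositively O(¬anonymize_receipt ⊃ unfreeze_account). Since O(¬anonymize_receipt) holds, K gives O(unfreeze_account).
The contrapositive of premise 3 (O(¬purge_cache ⊃ ¬unfreeze_account)) is O(unfreeze_account ⊃ purge_cache), and O(unfreeze_account) is already established, so O(purge_cache).
With premise 1, O(purge_cache ⊃ ¬disclose_ballot), the K-axiom yields O(¬disclose_ballot).
The contrapositive of premise 6 (O(¬verify_budget ⊃ disclose_ballot)) is O(¬disclose_ballot ⊃ verify_budget), and O(¬disclose_ballot) is already established, so O(verify_budget).
With premise 2, O(verify_budget ⊃ obtain_consent), the K-axiom yields O(obtain_consent).
So O(obtain_consent) holds — obtain_consent is obligatory. None of the other listed options is made obligatory by any chain of premises.

obtain_consent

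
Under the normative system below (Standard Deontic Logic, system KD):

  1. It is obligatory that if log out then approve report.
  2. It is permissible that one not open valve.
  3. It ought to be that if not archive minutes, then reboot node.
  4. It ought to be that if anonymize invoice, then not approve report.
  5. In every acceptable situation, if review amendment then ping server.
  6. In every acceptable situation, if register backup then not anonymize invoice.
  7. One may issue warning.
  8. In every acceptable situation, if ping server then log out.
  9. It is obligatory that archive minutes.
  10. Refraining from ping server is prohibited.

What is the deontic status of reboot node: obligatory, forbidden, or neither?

Premise 3 is O(¬archive_minutes → reboot_node), but O(¬archive_minutes) is not derivable from the premises, so it does not yield O(reboot_node).
No premise or chain of K-axiom applications forces O(reboot_node), and none forces O(¬reboot_node). So reboot_node is neither obligatory nor forbidden under these norms.

Neither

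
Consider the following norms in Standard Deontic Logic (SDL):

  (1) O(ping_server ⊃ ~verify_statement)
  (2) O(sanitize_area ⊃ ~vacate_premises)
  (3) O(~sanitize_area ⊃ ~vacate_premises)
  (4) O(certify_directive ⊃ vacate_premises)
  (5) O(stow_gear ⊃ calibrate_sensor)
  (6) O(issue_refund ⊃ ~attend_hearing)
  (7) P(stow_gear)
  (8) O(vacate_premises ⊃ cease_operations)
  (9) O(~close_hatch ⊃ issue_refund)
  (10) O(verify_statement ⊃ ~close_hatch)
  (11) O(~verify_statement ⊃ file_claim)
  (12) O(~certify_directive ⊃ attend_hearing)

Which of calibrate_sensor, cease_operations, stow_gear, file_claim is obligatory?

file_claim

By case analysis on sanitize_area: premise 2 gives O(sanitize_area ⊃ ~vacate_premises) and premise 3 gives O(~sanitize_area ⊃ ~vacate_premises), so O(~vacate_premises) either way.
The contrapositive of premise 4 (O(certify_directive ⊃ vacate_premises)) is O(~vacate_premises ⊃ ~certify_directive), and O(~vacate_premises) is already established, so O(~certify_directive).
Premise 12 is O(~certify_directive ⊃ attend_hearing); since O(~certify_directive), deontic closure gives O(attend_hearing).
The contrapositive of premise 6 (O(issue_refund ⊃ ~attend_hearing)) is O(attend_hearing ⊃ ~issue_refund), and O(attend_hearing) is already established, so O(~issue_refund).
Premise 9 is O(~close_hatch ⊃ issue_refund); contrapositively O(~issue_refund ⊃ close_hatch). Since O(~issue_refund) holds, K gives O(close_hatch).
Premise 10, O(verify_statement ⊃ ~close_hatch), contraposes to O(close_hatch ⊃ ~verify_statement); with O(close_hatch) we get O(~verify_statement).
Applying K to premise 11 (O(~verify_statement ⊃ file_claim)) and O(~verify_statement) yields O(file_claim).
So O(file_claim) holds — file_claim is obligatory. None of the other listed options is made obligatory by any chain of premises.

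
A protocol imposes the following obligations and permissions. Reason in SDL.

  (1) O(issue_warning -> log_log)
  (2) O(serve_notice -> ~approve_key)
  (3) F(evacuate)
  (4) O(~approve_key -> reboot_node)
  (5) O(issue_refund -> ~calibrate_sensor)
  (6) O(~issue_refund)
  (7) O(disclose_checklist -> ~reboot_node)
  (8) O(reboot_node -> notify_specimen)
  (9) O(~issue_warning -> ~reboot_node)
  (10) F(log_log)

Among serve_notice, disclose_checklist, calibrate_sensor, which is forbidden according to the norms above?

serve_notice

Premise 10, F(log_log), is equivalent to O(~log_log).
The contrapositive of premise 1 (O(issue_warning -> log_log)) is O(~log_log -> ~issue_warning), and O(~log_log) is already established, so O(~issue_warning).
With premise 9, O(~issue_warning -> ~reboot_node), the K-axiom yields O(~reboot_node).
Premise 4 is O(~approve_key -> reboot_node); contrapositively O(~reboot_node -> approve_key). Since O(~reboot_node) holds, K gives O(approve_key).
Premise 2, O(serve_notice -> ~approve_key), contraposes to O(approve_key -> ~serve_notice); with O(approve_key) we get O(~serve_notice).
So O(~serve_notice) holds, i.e. serve_notice is forbidden. None of the other listed options is forbidden under the premises.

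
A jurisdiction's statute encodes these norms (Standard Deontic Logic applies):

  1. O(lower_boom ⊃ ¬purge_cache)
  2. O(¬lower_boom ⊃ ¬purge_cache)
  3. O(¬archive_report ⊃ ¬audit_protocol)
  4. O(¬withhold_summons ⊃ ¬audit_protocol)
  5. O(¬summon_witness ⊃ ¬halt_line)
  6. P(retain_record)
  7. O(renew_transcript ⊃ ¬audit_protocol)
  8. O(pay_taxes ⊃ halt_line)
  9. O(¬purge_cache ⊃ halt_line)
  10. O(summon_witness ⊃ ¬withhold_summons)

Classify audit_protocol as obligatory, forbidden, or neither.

By case analysis on ¬lower_boom: premise 2 gives O(¬lower_boom ⊃ ¬purge_cache) and premise 1 gives O(lower_boom ⊃ ¬purge_cache), so O(¬purge_cache) either way.
From O(¬purge_cache) and premise 9, O(¬purge_cache ⊃ halt_line), we obtain O(halt_line).
Premise 5 is O(¬summon_witness ⊃ ¬halt_line); contrapositively O(halt_line ⊃ summon_witness). Since O(halt_line) holds, K gives O(summon_witness).
Premise 10 is O(summon_witness ⊃ ¬withhold_summons); since O(summon_witness), deontic closure gives O(¬withhold_summons).
From O(¬withhold_summons) and premise 4, O(¬withhold_summons ⊃ ¬audit_protocol), we obtain O(¬audit_protocol).
Premises 3, 6, 7, 8 do not contribute to this derivation.
Thus O(¬audit_protocol), which is F(audit_protocol): audit_protocol is forbidden.

Forbidden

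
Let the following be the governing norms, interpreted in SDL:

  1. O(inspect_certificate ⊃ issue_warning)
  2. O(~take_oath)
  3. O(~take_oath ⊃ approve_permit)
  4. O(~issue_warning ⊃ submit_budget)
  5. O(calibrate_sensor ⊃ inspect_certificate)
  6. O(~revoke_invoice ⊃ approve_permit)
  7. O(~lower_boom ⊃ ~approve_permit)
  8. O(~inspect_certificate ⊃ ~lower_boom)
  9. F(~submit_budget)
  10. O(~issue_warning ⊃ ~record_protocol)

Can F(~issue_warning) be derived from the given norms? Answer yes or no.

Yes

Premise 2 gives O(~take_oath).
With premise 3, O(~take_oath ⊃ approve_permit), the K-axiom yields O(approve_permit).
The contrapositive of premise 7 (O(~lower_boom ⊃ ~approve_permit)) is O(approve_permit ⊃ lower_boom), and O(approve_permit) is already established, so O(lower_boom).
Premise 8, O(~inspect_certificate ⊃ ~lower_boom), contraposes to O(lower_boom ⊃ inspect_certificate); with O(lower_boom) we get O(inspect_certificate).
With premise 1, O(inspect_certificate ⊃ issue_warning), the K-axiom yields O(issue_warning).
Premises 4, 5, 6, 9, 10 do not contribute to this derivation.
So O(issue_warning) holds, i.e. F(~issue_warning). The claim follows.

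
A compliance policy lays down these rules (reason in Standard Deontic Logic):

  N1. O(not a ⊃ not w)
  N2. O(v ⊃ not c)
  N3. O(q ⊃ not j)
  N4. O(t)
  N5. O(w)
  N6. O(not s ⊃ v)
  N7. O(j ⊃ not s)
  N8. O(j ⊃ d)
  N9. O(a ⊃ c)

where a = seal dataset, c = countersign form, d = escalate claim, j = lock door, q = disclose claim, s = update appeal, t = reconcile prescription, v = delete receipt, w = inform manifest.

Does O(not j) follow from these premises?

From premise 5 we have O(w).
Premise 1, O(not a ⊃ not w), contraposes to O(w ⊃ a); with O(w) we get O(a).
From O(a) and premise 9, O(a ⊃ c), we obtain O(c).
Premise 2 is O(v ⊃ not c); contrapositively O(c ⊃ not v). Since O(c) holds, K gives O(not v).
Premise 6, O(not s ⊃ v), contraposes to O(not v ⊃ s); with O(not v) we get O(s).
Premise 7 is O(j ⊃ not s); contrapositively O(s ⊃ not j). Since O(s) holds, K gives O(not j).
Premises 3, 4, 8 do not contribute to this derivation.
So O(not j) follows.

Yes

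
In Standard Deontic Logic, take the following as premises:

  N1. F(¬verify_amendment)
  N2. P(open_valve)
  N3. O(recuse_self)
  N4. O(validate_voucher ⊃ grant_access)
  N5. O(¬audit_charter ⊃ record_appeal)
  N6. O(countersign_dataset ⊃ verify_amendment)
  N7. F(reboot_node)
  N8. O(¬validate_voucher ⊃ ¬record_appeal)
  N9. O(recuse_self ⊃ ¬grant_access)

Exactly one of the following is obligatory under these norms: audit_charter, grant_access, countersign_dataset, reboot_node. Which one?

Premise 3 states O(recuse_self) outright.
Premise 9 is O(recuse_self ⊃ ¬grant_access); since O(recuse_self), deontic closure gives O(¬grant_access).
Premise 4 is O(validate_voucher ⊃ grant_access); contrapositively O(¬grant_access ⊃ ¬validate_voucher). Since O(¬grant_access) holds, K gives O(¬validate_voucher).
From O(¬validate_voucher) and premise 8, O(¬validate_voucher ⊃ ¬record_appeal), we obtain O(¬record_appeal).
Premise 5 is O(¬audit_charter ⊃ record_appeal); contrapositively O(¬record_appeal ⊃ audit_charter). Since O(¬record_appeal) holds, K gives O(audit_charter).
So O(audit_charter) holds — audit_charter is obligatory. None of the other listed options is made obligatory by any chain of premises.

audit_charter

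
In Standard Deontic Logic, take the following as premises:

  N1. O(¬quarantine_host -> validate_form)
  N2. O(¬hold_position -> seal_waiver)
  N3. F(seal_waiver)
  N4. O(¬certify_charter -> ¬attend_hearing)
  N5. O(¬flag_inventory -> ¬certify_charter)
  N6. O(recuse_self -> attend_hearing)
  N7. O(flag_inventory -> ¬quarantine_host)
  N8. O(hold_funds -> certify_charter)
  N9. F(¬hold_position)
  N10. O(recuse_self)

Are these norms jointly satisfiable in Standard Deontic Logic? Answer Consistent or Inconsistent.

Consistent

Premise 2 is O(¬hold_position -> seal_waiver), but O(¬hold_position) is not derivable from the premises, so it does not yield O(seal_waiver).
So O(seal_waiver) is not derivable, and the apparent clash with O(¬seal_waiver) does not arise.
A world satisfying every obligation exists (e.g. attend_hearing=true, certify_charter=true, flag_inventory=true, hold_funds=false, hold_position=true, quarantine_host=false, recuse_self=true, seal_waiver=false, validate_form=true); no atom is both obligatory and forbidden, so the set is consistent.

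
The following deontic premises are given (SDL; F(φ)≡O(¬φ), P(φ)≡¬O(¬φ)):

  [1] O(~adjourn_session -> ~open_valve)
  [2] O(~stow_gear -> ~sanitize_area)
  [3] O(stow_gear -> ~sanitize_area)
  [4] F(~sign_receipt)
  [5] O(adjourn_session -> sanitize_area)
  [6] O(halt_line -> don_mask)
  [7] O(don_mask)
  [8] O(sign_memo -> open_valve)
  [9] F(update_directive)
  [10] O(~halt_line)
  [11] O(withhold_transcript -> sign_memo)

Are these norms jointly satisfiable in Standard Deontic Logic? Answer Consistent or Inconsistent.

Consistent

Premise 6 is O(halt_line -> don_mask); even if O(don_mask) held, inferring O(halt_line) would be affirming the consequent — invalid.
So O(halt_line) is not derivable, and the apparent clash with O(~halt_line) does not arise.
A world satisfying every obligation exists (e.g. adjourn_session=false, don_mask=true, halt_line=false, open_valve=false, sanitize_area=false, sign_memo=false, sign_receipt=true, stow_gear=false, update_directive=false, withhold_transcript=false); no atom is both obligatory and forbidden, so the set is consistent.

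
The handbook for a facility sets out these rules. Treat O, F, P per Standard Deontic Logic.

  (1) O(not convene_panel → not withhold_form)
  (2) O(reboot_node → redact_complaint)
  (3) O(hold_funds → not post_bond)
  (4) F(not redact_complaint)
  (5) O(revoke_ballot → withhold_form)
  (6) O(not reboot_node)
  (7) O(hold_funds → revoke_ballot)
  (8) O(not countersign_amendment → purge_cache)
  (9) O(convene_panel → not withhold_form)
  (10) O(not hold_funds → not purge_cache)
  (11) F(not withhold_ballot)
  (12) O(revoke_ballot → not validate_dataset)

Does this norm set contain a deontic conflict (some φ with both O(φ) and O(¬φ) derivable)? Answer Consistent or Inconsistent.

Premise 2 is O(reboot_node → redact_complaint); even if O(redact_complaint) held, inferring O(reboot_node) would be affirming the consequent — invalid.
So O(reboot_node) is not derivable, and the apparent clash with O(not reboot_node) does not arise.
A world satisfying every obligation exists (e.g. convene_panel=false, countersign_amendment=true, hold_funds=false, post_bond=false, purge_cache=false, reboot_node=false, redact_complaint=true, revoke_ballot=false, validate_dataset=false, withhold_ballot=true, withhold_form=false); no atom is both obligatory and forbidden, so the set is consistent.

Consistent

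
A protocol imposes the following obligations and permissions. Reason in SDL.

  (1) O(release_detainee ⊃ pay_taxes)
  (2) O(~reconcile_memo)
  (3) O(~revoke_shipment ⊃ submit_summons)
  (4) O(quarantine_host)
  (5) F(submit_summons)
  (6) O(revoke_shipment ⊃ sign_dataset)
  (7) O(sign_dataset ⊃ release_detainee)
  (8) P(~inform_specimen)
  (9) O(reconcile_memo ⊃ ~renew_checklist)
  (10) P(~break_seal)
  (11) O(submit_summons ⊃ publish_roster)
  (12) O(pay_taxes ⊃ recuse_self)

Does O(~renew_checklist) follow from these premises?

No

Premise 9 is O(reconcile_memo ⊃ ~renew_checklist), but O(reconcile_memo) is not derivable from the premises, so it does not yield O(~renew_checklist).
No other premise forces O(~renew_checklist). An ideal world satisfying every premise can still have ~renew_checklist false, so O(~renew_checklist) is not derivable.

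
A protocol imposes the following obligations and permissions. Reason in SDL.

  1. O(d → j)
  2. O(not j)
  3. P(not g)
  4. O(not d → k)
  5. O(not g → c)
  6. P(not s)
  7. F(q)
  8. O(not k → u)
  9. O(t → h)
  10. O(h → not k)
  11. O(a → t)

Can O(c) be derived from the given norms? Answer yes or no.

No

Premise 5 is O(not g → c), but O(not g) is not derivable from the premises (the permission P(not g) asserts only not O(g), not O(not g)), so it does not yield O(c).
No other premise forces O(c). An ideal world satisfying every premise can still have c false, so O(c) is not derivable.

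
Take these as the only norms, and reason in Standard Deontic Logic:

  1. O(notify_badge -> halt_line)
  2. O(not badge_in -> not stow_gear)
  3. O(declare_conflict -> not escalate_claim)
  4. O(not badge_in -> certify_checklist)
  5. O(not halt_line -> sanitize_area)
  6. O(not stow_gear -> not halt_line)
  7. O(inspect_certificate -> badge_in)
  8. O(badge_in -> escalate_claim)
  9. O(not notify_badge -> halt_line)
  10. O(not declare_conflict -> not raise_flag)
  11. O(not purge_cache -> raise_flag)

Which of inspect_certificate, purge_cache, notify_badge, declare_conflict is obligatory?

purge_cache

Premises 1 and 9 cover both cases: O(notify_badge -> halt_line) and O(not notify_badge -> halt_line). Since notify_badge ∨ not notify_badge is a tautology, O(halt_line) follows.
Premise 6, O(not stow_gear -> not halt_line), contraposes to O(halt_line -> stow_gear); with O(halt_line) we get O(stow_gear).
The contrapositive of premise 2 (O(not badge_in -> not stow_gear)) is O(stow_gear -> badge_in), and O(stow_gear) is already established, so O(badge_in).
Premise 8 is O(badge_in -> escalate_claim); since O(badge_in), deontic closure gives O(escalate_claim).
Premise 3 is O(declare_conflict -> not escalate_claim); contrapositively O(escalate_claim -> not declare_conflict). Since O(escalate_claim) holds, K gives O(not declare_conflict).
Applying K to premise 10 (O(not declare_conflict -> not raise_flag)) and O(not declare_conflict) yields O(not raise_flag).
Premise 11 is O(not purge_cache -> raise_flag); contrapositively O(not raise_flag -> purge_cache). Since O(not raise_flag) holds, K gives O(purge_cache).
So O(purge_cache) holds — purge_cache is obligatory. None of the other listed options is made obligatory by any chain of premises.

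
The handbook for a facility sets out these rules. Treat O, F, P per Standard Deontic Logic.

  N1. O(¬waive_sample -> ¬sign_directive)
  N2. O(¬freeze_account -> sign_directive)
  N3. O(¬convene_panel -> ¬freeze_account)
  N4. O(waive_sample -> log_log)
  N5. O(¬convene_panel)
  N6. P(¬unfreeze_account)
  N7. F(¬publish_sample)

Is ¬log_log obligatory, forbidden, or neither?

Premise 5 gives O(¬convene_panel).
Applying K to premise 3 (O(¬convene_panel -> ¬freeze_account)) and O(¬convene_panel) yields O(¬freeze_account).
Premise 2 is O(¬freeze_account -> sign_directive); since O(¬freeze_account), deontic closure gives O(sign_directive).
Premise 1, O(¬waive_sample -> ¬sign_directive), contraposes to O(sign_directive -> waive_sample); with O(sign_directive) we get O(waive_sample).
Premise 4 is O(waive_sample -> log_log); since O(waive_sample), deontic closure gives O(log_log).
Premises 6, 7 do not contribute to this derivation.
Thus O(log_log), which is F(¬log_log): ¬log_log is forbidden.

Forbidden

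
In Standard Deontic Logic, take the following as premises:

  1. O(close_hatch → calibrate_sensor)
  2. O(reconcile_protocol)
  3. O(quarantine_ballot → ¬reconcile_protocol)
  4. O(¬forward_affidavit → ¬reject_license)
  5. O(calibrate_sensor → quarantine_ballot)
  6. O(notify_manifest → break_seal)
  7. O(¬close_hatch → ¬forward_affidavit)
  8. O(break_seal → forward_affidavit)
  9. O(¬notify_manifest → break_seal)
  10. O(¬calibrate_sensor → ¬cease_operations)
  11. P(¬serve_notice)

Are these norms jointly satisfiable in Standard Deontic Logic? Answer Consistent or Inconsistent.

Premises 9 and 6 are O(¬notify_manifest → break_seal) and O(notify_manifest → break_seal); every ideal world satisfies ¬notify_manifest or notify_manifest, so in either case break_seal holds — hence O(break_seal).
Premise 8 is O(break_seal → forward_affidavit); since O(break_seal), deontic closure gives O(forward_affidavit).
Premise 7 is O(¬close_hatch → ¬forward_affidavit); contrapositively O(forward_affidavit → close_hatch). Since O(forward_affidavit) holds, K gives O(close_hatch).
Applying K to premise 1 (O(close_hatch → calibrate_sensor)) and O(close_hatch) yields O(calibrate_sensor).
Premise 5 is O(calibrate_sensor → quarantine_ballot); since O(calibrate_sensor), deontic closure gives O(quarantine_ballot).
Premise 3 is O(quarantine_ballot → ¬reconcile_protocol); since O(quarantine_ballot), deontic closure gives O(¬reconcile_protocol).
But premise 2 directly asserts O(reconcile_protocol).
We now have both O(¬reconcile_protocol) and O(reconcile_protocol) — reconcile_protocol is simultaneously obligatory and forbidden, violating the D-axiom.

Inconsistent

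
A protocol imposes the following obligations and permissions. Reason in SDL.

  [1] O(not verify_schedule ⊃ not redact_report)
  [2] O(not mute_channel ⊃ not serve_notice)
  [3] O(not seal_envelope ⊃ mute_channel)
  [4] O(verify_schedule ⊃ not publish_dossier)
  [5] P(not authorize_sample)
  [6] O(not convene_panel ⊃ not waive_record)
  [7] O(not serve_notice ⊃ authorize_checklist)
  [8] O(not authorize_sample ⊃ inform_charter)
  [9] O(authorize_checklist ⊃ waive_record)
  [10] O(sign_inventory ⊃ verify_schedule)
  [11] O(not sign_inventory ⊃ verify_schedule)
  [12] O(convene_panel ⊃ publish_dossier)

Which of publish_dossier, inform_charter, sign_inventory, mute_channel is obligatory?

mute_channel

Premises 10 and 11 are O(sign_inventory ⊃ verify_schedule) and O(not sign_inventory ⊃ verify_schedule); every ideal world satisfies sign_inventory or not sign_inventory, so in either case verify_schedule holds — hence O(verify_schedule).
Premise 4 is O(verify_schedule ⊃ not publish_dossier); since O(verify_schedule), deontic closure gives O(not publish_dossier).
Premise 12, O(convene_panel ⊃ publish_dossier), contraposes to O(not publish_dossier ⊃ not convene_panel); with O(not publish_dossier) we get O(not convene_panel).
Premise 6 is O(not convene_panel ⊃ not waive_record); since O(not convene_panel), deontic closure gives O(not waive_record).
Premise 9 is O(authorize_checklist ⊃ waive_record); contrapositively O(not waive_record ⊃ not authorize_checklist). Since O(not waive_record) holds, K gives O(not authorize_checklist).
The contrapositive of premise 7 (O(not serve_notice ⊃ authorize_checklist)) is O(not authorize_checklist ⊃ serve_notice), and O(not authorize_checklist) is already established, so O(serve_notice).
The contrapositive of premise 2 (O(not mute_channel ⊃ not serve_notice)) is O(serve_notice ⊃ mute_channel), and O(serve_notice) is already established, so O(mute_channel).
So O(mute_channel) holds — mute_channel is obligatory. None of the other listed options is made obligatory by any chain of premises.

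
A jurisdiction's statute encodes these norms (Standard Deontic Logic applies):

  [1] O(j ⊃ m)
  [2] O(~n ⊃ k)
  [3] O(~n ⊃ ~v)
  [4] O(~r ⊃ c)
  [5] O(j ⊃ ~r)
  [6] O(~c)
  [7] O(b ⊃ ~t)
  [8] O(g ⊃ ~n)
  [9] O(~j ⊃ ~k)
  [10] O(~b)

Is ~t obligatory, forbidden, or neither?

Premise 7 is O(b ⊃ ~t), but O(b) is not derivable from the premises, so it does not yield O(~t).
No premise or chain of K-axiom applications forces O(~t), and none forces O(t). So ~t is neither obligatory nor forbidden under these norms.

Neither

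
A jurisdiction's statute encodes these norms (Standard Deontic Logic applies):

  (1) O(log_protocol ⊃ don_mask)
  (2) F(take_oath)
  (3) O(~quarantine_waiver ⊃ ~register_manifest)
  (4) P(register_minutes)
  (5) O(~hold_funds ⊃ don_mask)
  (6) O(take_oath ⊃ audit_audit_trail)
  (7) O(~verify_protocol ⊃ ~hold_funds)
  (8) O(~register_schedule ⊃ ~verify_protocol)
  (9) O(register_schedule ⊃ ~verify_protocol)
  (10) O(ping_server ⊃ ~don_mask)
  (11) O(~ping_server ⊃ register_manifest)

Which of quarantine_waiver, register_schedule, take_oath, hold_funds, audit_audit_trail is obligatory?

Premises 9 and 8 are O(register_schedule ⊃ ~verify_protocol) and O(~register_schedule ⊃ ~verify_protocol); every ideal world satisfies register_schedule or ~register_schedule, so in either case ~verify_protocol holds — hence O(~verify_protocol).
Premise 7 is O(~verify_protocol ⊃ ~hold_funds); since O(~verify_protocol), deontic closure gives O(~hold_funds).
With premise 5, O(~hold_funds ⊃ don_mask), the K-axiom yields O(don_mask).
Premise 10 is O(ping_server ⊃ ~don_mask); contrapositively O(don_mask ⊃ ~ping_server). Since O(don_mask) holds, K gives O(~ping_server).
Premise 11 is O(~ping_server ⊃ register_manifest); since O(~ping_server), deontic closure gives O(register_manifest).
Premise 3, O(~quarantine_waiver ⊃ ~register_manifest), contraposes to O(register_manifest ⊃ quarantine_waiver); with O(register_manifest) we get O(quarantine_waiver).
So O(quarantine_waiver) holds — quarantine_waiver is obligatory. None of the other listed options is made obligatory by any chain of premises.

quarantine_waiver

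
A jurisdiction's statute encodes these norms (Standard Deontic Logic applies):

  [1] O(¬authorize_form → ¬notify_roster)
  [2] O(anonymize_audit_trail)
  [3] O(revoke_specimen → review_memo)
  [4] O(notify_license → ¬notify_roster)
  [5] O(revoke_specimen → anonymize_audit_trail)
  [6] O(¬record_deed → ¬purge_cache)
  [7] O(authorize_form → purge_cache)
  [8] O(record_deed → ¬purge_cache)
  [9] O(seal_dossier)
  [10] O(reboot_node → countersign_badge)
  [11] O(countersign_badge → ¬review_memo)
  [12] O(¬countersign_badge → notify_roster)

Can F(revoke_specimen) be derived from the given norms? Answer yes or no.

Premises 6 and 8 cover both cases: O(¬record_deed → ¬purge_cache) and O(record_deed → ¬purge_cache). Since ¬record_deed ∨ record_deed is a tautology, O(¬purge_cache) follows.
The contrapositive of premise 7 (O(authorize_form → purge_cache)) is O(¬purge_cache → ¬authorize_form), and O(¬purge_cache) is already established, so O(¬authorize_form).
With premise 1, O(¬authorize_form → ¬notify_roster), the K-axiom yields O(¬notify_roster).
Premise 12, O(¬countersign_badge → notify_roster), contraposes to O(¬notify_roster → countersign_badge); with O(¬notify_roster) we get O(countersign_badge).
With premise 11, O(countersign_badge → ¬review_memo), the K-axiom yields O(¬review_memo).
Premise 3 is O(revoke_specimen → review_memo); contrapositively O(¬review_memo → ¬revoke_specimen). Since O(¬review_memo) holds, K gives O(¬revoke_specimen).
Premises 2, 4, 5, 9, 10 do not contribute to this derivation.
So O(¬revoke_specimen) holds, i.e. F(revoke_specimen). The claim follows.

Yes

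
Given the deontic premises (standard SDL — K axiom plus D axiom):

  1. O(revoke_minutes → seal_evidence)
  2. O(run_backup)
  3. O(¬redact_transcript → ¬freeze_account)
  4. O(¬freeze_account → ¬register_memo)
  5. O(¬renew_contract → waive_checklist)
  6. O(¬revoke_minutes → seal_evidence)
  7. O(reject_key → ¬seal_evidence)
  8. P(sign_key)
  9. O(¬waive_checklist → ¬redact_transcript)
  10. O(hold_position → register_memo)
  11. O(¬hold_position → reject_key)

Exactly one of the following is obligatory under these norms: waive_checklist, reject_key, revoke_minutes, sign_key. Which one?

By case analysis on revoke_minutes: premise 1 gives O(revoke_minutes → seal_evidence) and premise 6 gives O(¬revoke_minutes → seal_evidence), so O(seal_evidence) either way.
Premise 7, O(reject_key → ¬seal_evidence), contraposes to O(seal_evidence → ¬reject_key); with O(seal_evidence) we get O(¬reject_key).
The contrapositive of premise 11 (O(¬hold_position → reject_key)) is O(¬reject_key → hold_position), and O(¬reject_key) is already established, so O(hold_position).
Applying K to premise 10 (O(hold_position → register_memo)) and O(hold_position) yields O(register_memo).
Premise 4, O(¬freeze_account → ¬register_memo), contraposes to O(register_memo → freeze_account); with O(register_memo) we get O(freeze_account).
Premise 3 is O(¬redact_transcript → ¬freeze_account); contrapositively O(freeze_account → redact_transcript). Since O(freeze_account) holds, K gives O(redact_transcript).
Premise 9 is O(¬waive_checklist → ¬redact_transcript); contrapositively O(redact_transcript → waive_checklist). Since O(redact_transcript) holds, K gives O(waive_checklist).
So O(waive_checklist) holds — waive_checklist is obligatory. None of the other listed options is made obligatory by any chain of premises.

waive_checklist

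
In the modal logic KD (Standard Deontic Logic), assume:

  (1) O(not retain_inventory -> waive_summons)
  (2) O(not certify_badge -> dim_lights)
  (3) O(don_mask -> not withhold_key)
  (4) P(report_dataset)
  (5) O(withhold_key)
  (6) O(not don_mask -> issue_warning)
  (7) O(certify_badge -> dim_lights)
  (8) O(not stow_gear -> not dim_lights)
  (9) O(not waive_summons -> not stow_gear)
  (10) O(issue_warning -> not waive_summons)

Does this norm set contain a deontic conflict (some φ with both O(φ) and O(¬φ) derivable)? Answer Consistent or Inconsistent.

Inconsistent

Premises 7 and 2 are O(certify_badge -> dim_lights) and O(not certify_badge -> dim_lights); every ideal world satisfies certify_badge or not certify_badge, so in either case dim_lights holds — hence O(dim_lights).
Premise 8, O(not stow_gear -> not dim_lights), contraposes to O(dim_lights -> stow_gear); with O(dim_lights) we get O(stow_gear).
Premise 9, O(not waive_summons -> not stow_gear), contraposes to O(stow_gear -> waive_summons); with O(stow_gear) we get O(waive_summons).
The contrapositive of premise 10 (O(issue_warning -> not waive_summons)) is O(waive_summons -> not issue_warning), and O(waive_summons) is already established, so O(not issue_warning).
The contrapositive of premise 6 (O(not don_mask -> issue_warning)) is O(not issue_warning -> don_mask), and O(not issue_warning) is already established, so O(don_mask).
From O(don_mask) and premise 3, O(don_mask -> not withhold_key), we obtain O(not withhold_key).
However, premise 5 gives O(withhold_key).
We now have both O(not withhold_key) and O(withhold_key) — withhold_key is simultaneously obligatory and forbidden, violating the D-axiom.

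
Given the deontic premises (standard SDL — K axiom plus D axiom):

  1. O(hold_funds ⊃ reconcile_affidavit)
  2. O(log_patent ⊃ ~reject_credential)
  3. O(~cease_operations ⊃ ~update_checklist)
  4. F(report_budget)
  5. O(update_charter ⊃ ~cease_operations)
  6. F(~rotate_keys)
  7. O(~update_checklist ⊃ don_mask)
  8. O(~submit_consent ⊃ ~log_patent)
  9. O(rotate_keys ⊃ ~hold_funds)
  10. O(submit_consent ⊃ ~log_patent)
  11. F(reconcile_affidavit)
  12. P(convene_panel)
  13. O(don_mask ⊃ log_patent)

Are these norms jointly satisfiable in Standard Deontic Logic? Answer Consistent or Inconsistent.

Premise 1 is O(hold_funds ⊃ reconcile_affidavit), but O(hold_funds) is not derivable from the premises, so it does not yield O(reconcile_affidavit).
So O(reconcile_affidavit) is not derivable, and the apparent clash with O(~reconcile_affidavit) does not arise.
A world satisfying every obligation exists (e.g. cease_operations=true, convene_panel=false, don_mask=false, hold_funds=false, log_patent=false, reconcile_affidavit=false, reject_credential=false, report_budget=false, rotate_keys=true, submit_consent=false, update_charter=false, update_checklist=true); no atom is both obligatory and forbidden, so the set is consistent.

Consistent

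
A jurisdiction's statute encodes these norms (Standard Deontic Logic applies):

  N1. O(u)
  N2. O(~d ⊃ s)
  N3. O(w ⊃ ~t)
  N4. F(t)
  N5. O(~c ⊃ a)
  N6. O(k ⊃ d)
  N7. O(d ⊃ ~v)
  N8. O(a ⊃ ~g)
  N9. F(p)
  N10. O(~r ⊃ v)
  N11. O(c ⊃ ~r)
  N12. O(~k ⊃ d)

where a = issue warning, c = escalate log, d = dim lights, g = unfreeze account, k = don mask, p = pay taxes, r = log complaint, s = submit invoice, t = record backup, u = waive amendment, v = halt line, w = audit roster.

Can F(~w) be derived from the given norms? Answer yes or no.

Premise 3 is O(w ⊃ ~t); even if O(~t) held, inferring O(w) would be affirming the consequent — invalid.
No other premise forces O(w). An ideal world satisfying every premise can still have ~w true, so F(~w) is not derivable.

No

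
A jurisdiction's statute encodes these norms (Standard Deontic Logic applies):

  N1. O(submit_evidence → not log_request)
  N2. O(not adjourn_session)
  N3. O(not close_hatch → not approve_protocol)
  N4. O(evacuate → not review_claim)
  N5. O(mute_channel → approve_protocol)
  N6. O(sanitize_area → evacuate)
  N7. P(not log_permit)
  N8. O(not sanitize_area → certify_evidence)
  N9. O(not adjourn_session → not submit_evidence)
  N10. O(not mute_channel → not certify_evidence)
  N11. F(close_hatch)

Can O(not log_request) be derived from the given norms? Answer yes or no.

No

Premise 1 is O(submit_evidence → not log_request), but O(submit_evidence) is not derivable from the premises, so it does not yield O(not log_request).
No other premise forces O(not log_request). An ideal world satisfying every premise can still have not log_request false, so O(not log_request) is not derivable.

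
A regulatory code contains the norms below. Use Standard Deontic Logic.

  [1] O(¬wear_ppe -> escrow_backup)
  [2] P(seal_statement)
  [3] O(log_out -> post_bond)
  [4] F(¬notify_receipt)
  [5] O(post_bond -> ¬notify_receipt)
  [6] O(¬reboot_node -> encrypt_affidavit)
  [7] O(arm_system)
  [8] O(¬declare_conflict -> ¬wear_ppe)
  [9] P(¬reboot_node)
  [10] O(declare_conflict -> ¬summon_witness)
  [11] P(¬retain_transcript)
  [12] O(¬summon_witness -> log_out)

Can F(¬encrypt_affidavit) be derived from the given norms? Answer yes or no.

No

Premise 6 is O(¬reboot_node -> encrypt_affidavit), but O(¬reboot_node) is not derivable from the premises (the permission P(¬reboot_node) asserts only ¬O(reboot_node), not O(¬reboot_node)), so it does not yield O(encrypt_affidavit).
No other premise forces O(encrypt_affidavit). An ideal world satisfying every premise can still have ¬encrypt_affidavit true, so F(¬encrypt_affidavit) is not derivable.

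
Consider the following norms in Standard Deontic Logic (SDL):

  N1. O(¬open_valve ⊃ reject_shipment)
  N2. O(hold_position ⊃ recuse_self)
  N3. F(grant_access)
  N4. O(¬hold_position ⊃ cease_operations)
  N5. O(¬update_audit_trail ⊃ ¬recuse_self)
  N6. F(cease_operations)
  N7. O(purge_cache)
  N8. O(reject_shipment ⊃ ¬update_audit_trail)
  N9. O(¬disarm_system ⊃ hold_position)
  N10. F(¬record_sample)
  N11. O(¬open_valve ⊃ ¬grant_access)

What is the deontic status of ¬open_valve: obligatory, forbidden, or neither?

Premise 6 is F(cease_operations), i.e. O(¬cease_operations).
Premise 4, O(¬hold_position ⊃ cease_operations), contraposes to O(¬cease_operations ⊃ hold_position); with O(¬cease_operations) we get O(hold_position).
Premise 2 is O(hold_position ⊃ recuse_self); since O(hold_position), deontic closure gives O(recuse_self).
Premise 5 is O(¬update_audit_trail ⊃ ¬recuse_self); contrapositively O(recuse_self ⊃ update_audit_trail). Since O(recuse_self) holds, K gives O(update_audit_trail).
The contrapositive of premise 8 (O(reject_shipment ⊃ ¬update_audit_trail)) is O(update_audit_trail ⊃ ¬reject_shipment), and O(update_audit_trail) is already established, so O(¬reject_shipment).
The contrapositive of premise 1 (O(¬open_valve ⊃ reject_shipment)) is O(¬reject_shipment ⊃ open_valve), and O(¬reject_shipment) is already established, so O(open_valve).
Premises 3, 7, 9, 10, 11 do not contribute to this derivation.
Thus O(open_valve), which is F(¬open_valve): ¬open_valve is forbidden.

Forbidden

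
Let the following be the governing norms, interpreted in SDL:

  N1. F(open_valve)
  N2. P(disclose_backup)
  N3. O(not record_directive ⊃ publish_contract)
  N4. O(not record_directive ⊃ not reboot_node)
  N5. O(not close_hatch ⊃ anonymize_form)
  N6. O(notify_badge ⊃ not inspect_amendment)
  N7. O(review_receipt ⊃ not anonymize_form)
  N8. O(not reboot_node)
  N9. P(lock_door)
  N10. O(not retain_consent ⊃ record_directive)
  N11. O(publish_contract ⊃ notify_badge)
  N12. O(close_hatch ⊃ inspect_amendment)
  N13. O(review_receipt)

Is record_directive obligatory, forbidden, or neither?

From premise 13 we have O(review_receipt).
From O(review_receipt) and premise 7, O(review_receipt ⊃ not anonymize_form), we obtain O(not anonymize_form).
Premise 5 is O(not close_hatch ⊃ anonymize_form); contrapositively O(not anonymize_form ⊃ close_hatch). Since O(not anonymize_form) holds, K gives O(close_hatch).
Applying K to premise 12 (O(close_hatch ⊃ inspect_amendment)) and O(close_hatch) yields O(inspect_amendment).
Premise 6 is O(notify_badge ⊃ not inspect_amendment); contrapositively O(inspect_amendment ⊃ not notify_badge). Since O(inspect_amendment) holds, K gives O(not notify_badge).
Premise 11, O(publish_contract ⊃ notify_badge), contraposes to O(not notify_badge ⊃ not publish_contract); with O(not notify_badge) we get O(not publish_contract).
The contrapositive of premise 3 (O(not record_directive ⊃ publish_contract)) is O(not publish_contract ⊃ record_directive), and O(not publish_contract) is already established, so O(record_directive).
Premises 1, 2, 4, 8, 9, 10 do not contribute to this derivation.
Hence record_directive is obligatory.

Obligatory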